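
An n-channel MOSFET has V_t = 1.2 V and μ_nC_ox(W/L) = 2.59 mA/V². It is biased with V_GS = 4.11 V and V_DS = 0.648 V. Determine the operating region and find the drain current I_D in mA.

Triode; I_D = 4.34 mA

V_ov = V_GS − V_t = 4.11 − 1.2 = 2.91 V.
Since V_DS = 0.648 V < V_ov = 2.91 V, the device is in the triode region.
I_D = k_n [V_ov · V_DS − ½ V_DS²] = 2.59 × [2.91 × 0.648 − 0.5 × 0.648²] = 4.34 mA.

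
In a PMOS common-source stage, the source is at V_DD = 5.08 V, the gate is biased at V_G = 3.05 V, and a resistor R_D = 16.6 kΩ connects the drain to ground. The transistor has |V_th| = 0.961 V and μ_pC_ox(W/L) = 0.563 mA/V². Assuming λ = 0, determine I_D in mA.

I_D = 0.268 mA

V_SG = V_DD − V_G = 5.08 − 3.05 = 2.03 V, so V_ov = 2.03 − 0.961 = 1.07 V.
Assume saturation: I_D = ½ k_p V_ov² = 0.5 × 0.563 × 1.07² = 0.322 mA, giving V_SD = V_DD − I_D R_D = 5.08 − 0.322 × 16.6 = -0.26 V.
But -0.26 V < V_ov = 1.07 V, so the device is actually in triode.
In triode I_D = k_p[V_ov V_SD − ½ V_SD²] and I_D = (V_DD − V_SD)/R_D. Equating: 4.67 V_SD² − 10.99 V_SD + 5.08 = 0, giving V_SD = 0.632 V (the root below V_ov).
I_D = (5.08 − 0.632) / 16.6 = 0.268 mA.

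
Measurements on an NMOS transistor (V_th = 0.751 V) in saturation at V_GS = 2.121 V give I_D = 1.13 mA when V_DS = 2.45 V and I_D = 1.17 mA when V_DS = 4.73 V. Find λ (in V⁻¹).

λ = 0.0161 V⁻¹

With V_GS fixed, I_D ∝ (1 + λ V_DS) in saturation, so I_D2/I_D1 = (1 + λ V_DS2)/(1 + λ V_DS1).
1.17/1.13 = 1.035 = (1 + 4.73 λ)/(1 + 2.45 λ).
Solving: λ (I_D1 V_DS2 − I_D2 V_DS1) = I_D2 − I_D1, so λ = (1.17 − 1.13) / (1.13 × 4.73 − 1.17 × 2.45) = 0.04 / 2.48 = 0.0161 V⁻¹.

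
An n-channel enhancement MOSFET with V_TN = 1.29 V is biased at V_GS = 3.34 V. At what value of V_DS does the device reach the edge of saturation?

V_DS,sat = 2.05 V

The boundary between triode and saturation is V_DS = V_GS − V_TN = V_ov.
V_ov = 3.34 − 1.29 = 2.05 V.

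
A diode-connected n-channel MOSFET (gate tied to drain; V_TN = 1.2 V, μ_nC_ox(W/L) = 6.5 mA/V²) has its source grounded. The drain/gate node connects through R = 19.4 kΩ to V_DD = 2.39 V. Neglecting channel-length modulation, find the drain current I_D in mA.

With gate tied to drain, V_GS = V_DS ≥ V_GS − V_TN, so the device is in saturation.
KCL at the drain: ½ k_n (V_GS − V_TN)² = (V_DD − V_GS)/R.
Let x = V_GS − 1.2. Then 63 x² + x − 1.19 = 0, giving x = 0.13 V (positive root), so V_GS = 1.33 V.
I_D = (V_DD − V_GS)/R = (2.39 − 1.33) / 19.4 = 0.0547 mA.

I_D = 0.0547 mA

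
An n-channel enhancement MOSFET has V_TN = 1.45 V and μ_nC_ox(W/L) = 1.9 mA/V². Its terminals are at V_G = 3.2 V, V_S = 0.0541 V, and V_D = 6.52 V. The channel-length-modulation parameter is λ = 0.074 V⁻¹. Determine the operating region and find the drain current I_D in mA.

Saturation; I_D = 4.04 mA

V_GS = V_G − V_S = 3.2 − 0.0541 = 3.15 V; V_DS = V_D − V_S = 6.52 − 0.0541 = 6.47 V.
V_ov = V_GS − V_TN = 3.15 − 1.45 = 1.7 V.
Since V_DS = 6.47 V ≥ V_ov = 1.7 V, the device is in saturation.
I_D = ½ k_n V_ov² (1 + λ V_DS) = 0.5 × 1.9 × 1.7² × (1 + 0.074 × 6.47) = 4.04 mA.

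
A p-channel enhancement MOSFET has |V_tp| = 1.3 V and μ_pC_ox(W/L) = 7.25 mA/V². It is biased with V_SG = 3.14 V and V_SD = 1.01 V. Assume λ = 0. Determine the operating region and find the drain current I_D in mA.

V_ov = V_SG − |V_tp| = 3.14 − 1.3 = 1.84 V.
Since V_SD = 1.01 V < V_ov = 1.84 V, the device is in the triode region.
I_D = k_p [V_ov · V_SD − ½ V_SD²] = 7.25 × [1.84 × 1.01 − 0.5 × 1.01²] = 9.78 mA.

Triode; I_D = 9.78 mA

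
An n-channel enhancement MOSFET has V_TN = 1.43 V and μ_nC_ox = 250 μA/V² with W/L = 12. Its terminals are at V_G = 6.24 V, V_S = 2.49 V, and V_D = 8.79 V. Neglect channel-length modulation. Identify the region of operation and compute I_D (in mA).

V_GS = V_G − V_S = 6.24 − 2.49 = 3.75 V; V_DS = V_D − V_S = 8.79 − 2.49 = 6.3 V.
k_n = μ_nC_ox · (W/L) = 3 mA/V².
V_ov = V_GS − V_TN = 3.75 − 1.43 = 2.32 V.
Since V_DS = 6.3 V ≥ V_ov = 2.32 V, the device is in saturation.
I_D = ½ k_n V_ov² = 0.5 × 3 × 2.32² = 8.07 mA.

Saturation; I_D = 8.07 mA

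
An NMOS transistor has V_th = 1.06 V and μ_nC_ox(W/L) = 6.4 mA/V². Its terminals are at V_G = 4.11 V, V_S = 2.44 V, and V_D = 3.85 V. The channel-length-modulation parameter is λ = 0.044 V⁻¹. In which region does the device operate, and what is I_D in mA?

Saturation; I_D = 1.26 mA

V_GS = V_G − V_S = 4.11 − 2.44 = 1.67 V; V_DS = V_D − V_S = 3.85 − 2.44 = 1.41 V.
V_ov = V_GS − V_th = 1.67 − 1.06 = 0.61 V.
Since V_DS = 1.41 V ≥ V_ov = 0.61 V, the device is in saturation.
I_D = ½ k_n V_ov² (1 + λ V_DS) = 0.5 × 6.4 × 0.61² × (1 + 0.044 × 1.41) = 1.26 mA.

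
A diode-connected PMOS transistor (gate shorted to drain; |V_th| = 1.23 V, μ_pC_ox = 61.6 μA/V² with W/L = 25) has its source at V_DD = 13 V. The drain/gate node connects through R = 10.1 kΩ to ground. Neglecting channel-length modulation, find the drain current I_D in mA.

With gate tied to drain, V_SG = V_SD ≥ V_SG − |V_th|, so the device is in saturation.
k_p = μ_pC_ox · (W/L) = 1.54 mA/V².
KCL at the drain: ½ k_p (V_SG − |V_th|)² = (V_DD − V_SG)/R.
Let x = V_SG − 1.23. Then 7.78 x² + x − 11.77 = 0, giving x = 1.17 V (positive root), so V_SG = 2.4 V.
I_D = (V_DD − V_SG)/R = (13 − 2.4) / 10.1 = 1.05 mA.

I_D = 1.05 mA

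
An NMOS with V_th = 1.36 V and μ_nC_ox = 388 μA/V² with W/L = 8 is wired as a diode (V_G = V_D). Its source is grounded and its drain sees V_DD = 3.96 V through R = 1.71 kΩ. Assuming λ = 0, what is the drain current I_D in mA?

With gate tied to drain, V_GS = V_DS ≥ V_GS − V_th, so the device is in saturation.
k_n = μ_nC_ox · (W/L) = 3.104 mA/V².
KCL at the drain: ½ k_n (V_GS − V_th)² = (V_DD − V_GS)/R.
Let x = V_GS − 1.36. Then 2.65 x² + x − 2.6 = 0, giving x = 0.819 V (positive root), so V_GS = 2.18 V.
I_D = (V_DD − V_GS)/R = (3.96 − 2.18) / 1.71 = 1.04 mA.

I_D = 1.04 mA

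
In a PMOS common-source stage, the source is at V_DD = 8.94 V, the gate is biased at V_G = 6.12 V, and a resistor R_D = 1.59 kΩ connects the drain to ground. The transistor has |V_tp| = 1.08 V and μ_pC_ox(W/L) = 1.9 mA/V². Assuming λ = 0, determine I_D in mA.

I_D = 2.88 mA

V_SG = V_DD − V_G = 8.94 − 6.12 = 2.82 V, so V_ov = 2.82 − 1.08 = 1.74 V.
Assume saturation: I_D = ½ k_p V_ov² = 0.5 × 1.9 × 1.74² = 2.88 mA, giving V_SD = V_DD − I_D R_D = 8.94 − 2.88 × 1.59 = 4.37 V.
V_SD = 4.37 V ≥ V_ov = 1.74 V, confirming saturation.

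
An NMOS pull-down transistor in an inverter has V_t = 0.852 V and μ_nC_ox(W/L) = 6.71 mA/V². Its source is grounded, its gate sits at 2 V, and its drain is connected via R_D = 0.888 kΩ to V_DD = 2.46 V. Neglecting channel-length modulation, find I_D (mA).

I_D = 2.36 mA

V_GS = V_G = 2 V, so V_ov = 2 − 0.852 = 1.15 V.
Assume saturation: I_D = ½ k_n V_ov² = 0.5 × 6.71 × 1.15² = 4.42 mA, giving V_DS = V_DD − I_D R_D = 2.46 − 4.42 × 0.888 = -1.47 V.
But -1.47 V < V_ov = 1.15 V, so the device is actually in triode.
In triode I_D = k_n[V_ov V_DS − ½ V_DS²] and I_D = (V_DD − V_DS)/R_D. Equating: 2.98 V_DS² − 7.84 V_DS + 2.46 = 0, giving V_DS = 0.364 V (the root below V_ov).
I_D = (2.46 − 0.364) / 0.888 = 2.36 mA.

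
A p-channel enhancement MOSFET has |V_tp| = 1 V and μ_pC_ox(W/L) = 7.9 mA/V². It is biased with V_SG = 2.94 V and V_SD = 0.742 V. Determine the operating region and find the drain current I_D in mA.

V_ov = V_SG − |V_tp| = 2.94 − 1 = 1.94 V.
Since V_SD = 0.742 V < V_ov = 1.94 V, the device is in the triode region.
I_D = k_p [V_ov · V_SD − ½ V_SD²] = 7.9 × [1.94 × 0.742 − 0.5 × 0.742²] = 9.2 mA.

Triode; I_D = 9.20 mA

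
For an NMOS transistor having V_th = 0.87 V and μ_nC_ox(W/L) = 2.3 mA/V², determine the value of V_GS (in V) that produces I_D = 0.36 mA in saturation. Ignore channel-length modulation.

In saturation I_D = ½ k_n (V_GS − V_th)², so V_GS − V_th = √(2 I_D / k_n) = √(2 × 0.36 / 2.3) = 0.56 V.
V_GS = 0.87 + 0.56 = 1.43 V.

V_GS = 1.43 V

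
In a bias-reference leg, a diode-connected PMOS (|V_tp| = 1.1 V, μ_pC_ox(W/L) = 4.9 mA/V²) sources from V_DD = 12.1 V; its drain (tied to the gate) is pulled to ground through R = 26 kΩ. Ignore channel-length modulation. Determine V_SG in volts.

With gate tied to drain, V_SG = V_SD ≥ V_SG − |V_tp|, so the device is in saturation.
KCL at the drain: ½ k_p (V_SG − |V_tp|)² = (V_DD − V_SG)/R.
Let x = V_SG − 1.1. Then 63.7 x² + x − 11 = 0, giving x = 0.408 V (positive root), so V_SG = 1.51 V.
I_D = (V_DD − V_SG)/R = (12.1 − 1.51) / 26 = 0.407 mA.

V_SG = 1.51 V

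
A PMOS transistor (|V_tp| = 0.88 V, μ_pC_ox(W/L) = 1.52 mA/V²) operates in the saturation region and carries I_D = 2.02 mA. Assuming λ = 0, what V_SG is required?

V_SG = 2.51 V

In saturation I_D = ½ k_p (V_SG − |V_tp|)², so V_SG − |V_tp| = √(2 I_D / k_p) = √(2 × 2.02 / 1.52) = 1.63 V.
V_SG = 0.88 + 1.63 = 2.51 V.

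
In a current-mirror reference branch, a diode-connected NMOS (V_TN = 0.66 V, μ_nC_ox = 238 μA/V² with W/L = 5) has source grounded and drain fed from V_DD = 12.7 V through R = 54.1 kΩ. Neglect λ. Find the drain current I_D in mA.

I_D = 0.212 mA

With gate tied to drain, V_GS = V_DS ≥ V_GS − V_TN, so the device is in saturation.
k_n = μ_nC_ox · (W/L) = 1.19 mA/V².
KCL at the drain: ½ k_n (V_GS − V_TN)² = (V_DD − V_GS)/R.
Let x = V_GS − 0.66. Then 32.2 x² + x − 12.04 = 0, giving x = 0.596 V (positive root), so V_GS = 1.26 V.
I_D = (V_DD − V_GS)/R = (12.7 − 1.26) / 54.1 = 0.212 mA.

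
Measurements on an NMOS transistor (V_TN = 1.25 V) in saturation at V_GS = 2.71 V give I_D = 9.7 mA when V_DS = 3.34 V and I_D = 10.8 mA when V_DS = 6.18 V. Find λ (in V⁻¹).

With V_GS fixed, I_D ∝ (1 + λ V_DS) in saturation, so I_D2/I_D1 = (1 + λ V_DS2)/(1 + λ V_DS1).
10.8/9.7 = 1.113 = (1 + 6.18 λ)/(1 + 3.34 λ).
Solving: λ (I_D1 V_DS2 − I_D2 V_DS1) = I_D2 − I_D1, so λ = (10.8 − 9.7) / (9.7 × 6.18 − 10.8 × 3.34) = 1.1 / 23.9 = 0.0461 V⁻¹.

λ = 0.0461 V⁻¹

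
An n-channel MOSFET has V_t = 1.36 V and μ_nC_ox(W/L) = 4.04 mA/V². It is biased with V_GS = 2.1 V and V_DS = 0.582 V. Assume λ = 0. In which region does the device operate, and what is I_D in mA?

V_ov = V_GS − V_t = 2.1 − 1.36 = 0.74 V.
Since V_DS = 0.582 V < V_ov = 0.74 V, the device is in the triode region.
I_D = k_n [V_ov · V_DS − ½ V_DS²] = 4.04 × [0.74 × 0.582 − 0.5 × 0.582²] = 1.06 mA.

Triode; I_D = 1.06 mA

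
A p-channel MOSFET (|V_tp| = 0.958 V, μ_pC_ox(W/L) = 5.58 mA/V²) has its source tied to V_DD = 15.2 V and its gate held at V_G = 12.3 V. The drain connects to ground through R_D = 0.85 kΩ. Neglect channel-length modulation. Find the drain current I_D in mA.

I_D = 10.5 mA

V_SG = V_DD − V_G = 15.2 − 12.3 = 2.9 V, so V_ov = 2.9 − 0.958 = 1.94 V.
Assume saturation: I_D = ½ k_p V_ov² = 0.5 × 5.58 × 1.94² = 10.5 mA, giving V_SD = V_DD − I_D R_D = 15.2 − 10.5 × 0.85 = 6.26 V.
V_SD = 6.26 V ≥ V_ov = 1.94 V, confirming saturation.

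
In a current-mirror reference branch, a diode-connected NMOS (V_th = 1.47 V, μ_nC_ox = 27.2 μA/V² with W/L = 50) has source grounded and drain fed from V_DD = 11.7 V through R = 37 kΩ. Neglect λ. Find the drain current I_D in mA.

With gate tied to drain, V_GS = V_DS ≥ V_GS − V_th, so the device is in saturation.
k_n = μ_nC_ox · (W/L) = 1.36 mA/V².
KCL at the drain: ½ k_n (V_GS − V_th)² = (V_DD − V_GS)/R.
Let x = V_GS − 1.47. Then 25.2 x² + x − 10.23 = 0, giving x = 0.618 V (positive root), so V_GS = 2.09 V.
I_D = (V_DD − V_GS)/R = (11.7 − 2.09) / 37 = 0.26 mA.

I_D = 0.260 mA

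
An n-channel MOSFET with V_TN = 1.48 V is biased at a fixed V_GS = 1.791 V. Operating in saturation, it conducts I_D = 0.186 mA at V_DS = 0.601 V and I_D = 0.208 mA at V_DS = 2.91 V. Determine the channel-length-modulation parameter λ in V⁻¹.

With V_GS fixed, I_D ∝ (1 + λ V_DS) in saturation, so I_D2/I_D1 = (1 + λ V_DS2)/(1 + λ V_DS1).
0.208/0.186 = 1.118 = (1 + 2.91 λ)/(1 + 0.601 λ).
Solving: λ (I_D1 V_DS2 − I_D2 V_DS1) = I_D2 − I_D1, so λ = (0.208 − 0.186) / (0.186 × 2.91 − 0.208 × 0.601) = 0.022 / 0.416 = 0.0529 V⁻¹.

λ = 0.0529 V⁻¹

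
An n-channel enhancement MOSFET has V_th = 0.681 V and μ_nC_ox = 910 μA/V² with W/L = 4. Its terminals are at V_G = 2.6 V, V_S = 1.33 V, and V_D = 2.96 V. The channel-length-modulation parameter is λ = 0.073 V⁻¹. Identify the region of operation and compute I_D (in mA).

Saturation; I_D = 0.707 mA

V_GS = V_G − V_S = 2.6 − 1.33 = 1.27 V; V_DS = V_D − V_S = 2.96 − 1.33 = 1.63 V.
k_n = μ_nC_ox · (W/L) = 3.64 mA/V².
V_ov = V_GS − V_th = 1.27 − 0.681 = 0.589 V.
Since V_DS = 1.63 V ≥ V_ov = 0.589 V, the device is in saturation.
I_D = ½ k_n V_ov² (1 + λ V_DS) = 0.5 × 3.64 × 0.589² × (1 + 0.073 × 1.63) = 0.707 mA.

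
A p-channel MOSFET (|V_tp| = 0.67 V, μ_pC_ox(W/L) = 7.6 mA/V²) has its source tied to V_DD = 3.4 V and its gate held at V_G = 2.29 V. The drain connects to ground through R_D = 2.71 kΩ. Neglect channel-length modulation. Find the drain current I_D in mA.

I_D = 0.736 mA

V_SG = V_DD − V_G = 3.4 − 2.29 = 1.11 V, so V_ov = 1.11 − 0.67 = 0.44 V.
Assume saturation: I_D = ½ k_p V_ov² = 0.5 × 7.6 × 0.44² = 0.736 mA, giving V_SD = V_DD − I_D R_D = 3.4 − 0.736 × 2.71 = 1.41 V.
V_SD = 1.41 V ≥ V_ov = 0.44 V, confirming saturation.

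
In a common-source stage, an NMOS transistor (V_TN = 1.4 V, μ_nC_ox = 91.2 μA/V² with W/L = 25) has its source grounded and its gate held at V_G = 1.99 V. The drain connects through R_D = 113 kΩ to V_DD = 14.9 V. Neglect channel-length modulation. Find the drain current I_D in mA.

I_D = 0.131 mA

V_GS = V_G = 1.99 V, so V_ov = 1.99 − 1.4 = 0.59 V.
k_n = μ_nC_ox · (W/L) = 2.28 mA/V².
Assume saturation: I_D = ½ k_n V_ov² = 0.5 × 2.28 × 0.59² = 0.397 mA, giving V_DS = V_DD − I_D R_D = 14.9 − 0.397 × 113 = -29.9 V.
But -29.9 V < V_ov = 0.59 V, so the device is actually in triode.
In triode I_D = k_n[V_ov V_DS − ½ V_DS²] and I_D = (V_DD − V_DS)/R_D. Equating: 129 V_DS² − 153 V_DS + 14.9 = 0, giving V_DS = 0.107 V (the root below V_ov).
I_D = (14.9 − 0.107) / 113 = 0.131 mA.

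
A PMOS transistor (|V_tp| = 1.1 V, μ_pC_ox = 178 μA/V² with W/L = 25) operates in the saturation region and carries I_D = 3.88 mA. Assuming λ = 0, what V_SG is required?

k_p = μ_pC_ox · (W/L) = 4.45 mA/V².
In saturation I_D = ½ k_p (V_SG − |V_tp|)², so V_SG − |V_tp| = √(2 I_D / k_p) = √(2 × 3.88 / 4.45) = 1.32 V.
V_SG = 1.1 + 1.32 = 2.42 V.

V_SG = 2.42 V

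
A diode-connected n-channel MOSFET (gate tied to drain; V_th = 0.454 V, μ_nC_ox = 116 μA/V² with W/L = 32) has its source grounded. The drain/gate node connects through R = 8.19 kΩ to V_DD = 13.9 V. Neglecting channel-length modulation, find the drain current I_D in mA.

I_D = 1.53 mA

With gate tied to drain, V_GS = V_DS ≥ V_GS − V_th, so the device is in saturation.
k_n = μ_nC_ox · (W/L) = 3.712 mA/V².
KCL at the drain: ½ k_n (V_GS − V_th)² = (V_DD − V_GS)/R.
Let x = V_GS − 0.454. Then 15.2 x² + x − 13.45 = 0, giving x = 0.908 V (positive root), so V_GS = 1.36 V.
I_D = (V_DD − V_GS)/R = (13.9 − 1.36) / 8.19 = 1.53 mA.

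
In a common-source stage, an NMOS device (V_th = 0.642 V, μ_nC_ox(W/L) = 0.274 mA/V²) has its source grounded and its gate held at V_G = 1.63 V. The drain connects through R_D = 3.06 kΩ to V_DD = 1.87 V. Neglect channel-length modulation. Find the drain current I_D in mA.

I_D = 0.134 mA

V_GS = V_G = 1.63 V, so V_ov = 1.63 − 0.642 = 0.988 V.
Assume saturation: I_D = ½ k_n V_ov² = 0.5 × 0.274 × 0.988² = 0.134 mA, giving V_DS = V_DD − I_D R_D = 1.87 − 0.134 × 3.06 = 1.46 V.
V_DS = 1.46 V ≥ V_ov = 0.988 V, confirming saturation.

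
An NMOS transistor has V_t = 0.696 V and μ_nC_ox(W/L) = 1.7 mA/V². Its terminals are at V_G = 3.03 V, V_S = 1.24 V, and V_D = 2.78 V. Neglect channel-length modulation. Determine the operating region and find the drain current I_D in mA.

V_GS = V_G − V_S = 3.03 − 1.24 = 1.79 V; V_DS = V_D − V_S = 2.78 − 1.24 = 1.54 V.
V_ov = V_GS − V_t = 1.79 − 0.696 = 1.09 V.
Since V_DS = 1.54 V ≥ V_ov = 1.09 V, the device is in saturation.
I_D = ½ k_n V_ov² = 0.5 × 1.7 × 1.09² = 1.02 mA.

Saturation; I_D = 1.02 mA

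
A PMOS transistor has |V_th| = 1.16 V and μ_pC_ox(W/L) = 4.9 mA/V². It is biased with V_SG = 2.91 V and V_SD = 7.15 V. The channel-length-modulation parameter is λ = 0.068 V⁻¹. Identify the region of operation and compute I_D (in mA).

Saturation; I_D = 11.2 mA

V_ov = V_SG − |V_th| = 2.91 − 1.16 = 1.75 V.
Since V_SD = 7.15 V ≥ V_ov = 1.75 V, the device is in saturation.
I_D = ½ k_p V_ov² (1 + λ V_SD) = 0.5 × 4.9 × 1.75² × (1 + 0.068 × 7.15) = 11.2 mA.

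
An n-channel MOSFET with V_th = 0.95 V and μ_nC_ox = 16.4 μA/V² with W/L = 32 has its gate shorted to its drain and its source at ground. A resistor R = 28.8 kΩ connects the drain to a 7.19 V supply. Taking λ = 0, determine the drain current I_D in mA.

I_D = 0.187 mA

With gate tied to drain, V_GS = V_DS ≥ V_GS − V_th, so the device is in saturation.
k_n = μ_nC_ox · (W/L) = 0.5248 mA/V².
KCL at the drain: ½ k_n (V_GS − V_th)² = (V_DD − V_GS)/R.
Let x = V_GS − 0.95. Then 7.56 x² + x − 6.24 = 0, giving x = 0.845 V (positive root), so V_GS = 1.79 V.
I_D = (V_DD − V_GS)/R = (7.19 − 1.79) / 28.8 = 0.187 mA.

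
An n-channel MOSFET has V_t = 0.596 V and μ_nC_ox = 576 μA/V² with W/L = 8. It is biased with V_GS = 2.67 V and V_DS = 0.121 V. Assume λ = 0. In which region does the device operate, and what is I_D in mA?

Triode; I_D = 1.12 mA

k_n = μ_nC_ox · (W/L) = 4.608 mA/V².
V_ov = V_GS − V_t = 2.67 − 0.596 = 2.07 V.
Since V_DS = 0.121 V < V_ov = 2.07 V, the device is in the triode region.
I_D = k_n [V_ov · V_DS − ½ V_DS²] = 4.608 × [2.07 × 0.121 − 0.5 × 0.121²] = 1.12 mA.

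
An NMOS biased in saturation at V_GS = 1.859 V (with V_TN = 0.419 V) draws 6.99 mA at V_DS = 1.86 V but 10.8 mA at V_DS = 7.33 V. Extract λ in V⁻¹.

λ = 0.122 V⁻¹

With V_GS fixed, I_D ∝ (1 + λ V_DS) in saturation, so I_D2/I_D1 = (1 + λ V_DS2)/(1 + λ V_DS1).
10.8/6.99 = 1.545 = (1 + 7.33 λ)/(1 + 1.86 λ).
Solving: λ (I_D1 V_DS2 − I_D2 V_DS1) = I_D2 − I_D1, so λ = (10.8 − 6.99) / (6.99 × 7.33 − 10.8 × 1.86) = 3.81 / 31.1 = 0.122 V⁻¹.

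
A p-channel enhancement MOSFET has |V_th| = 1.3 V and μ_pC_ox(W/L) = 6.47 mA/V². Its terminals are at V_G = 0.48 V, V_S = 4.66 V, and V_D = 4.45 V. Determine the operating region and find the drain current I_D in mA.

V_SG = V_S − V_G = 4.66 − 0.48 = 4.18 V; V_SD = V_S − V_D = 4.66 − 4.45 = 0.21 V.
V_ov = V_SG − |V_th| = 4.18 − 1.3 = 2.88 V.
Since V_SD = 0.21 V < V_ov = 2.88 V, the device is in the triode region.
I_D = k_p [V_ov · V_SD − ½ V_SD²] = 6.47 × [2.88 × 0.21 − 0.5 × 0.21²] = 3.77 mA.

Triode; I_D = 3.77 mA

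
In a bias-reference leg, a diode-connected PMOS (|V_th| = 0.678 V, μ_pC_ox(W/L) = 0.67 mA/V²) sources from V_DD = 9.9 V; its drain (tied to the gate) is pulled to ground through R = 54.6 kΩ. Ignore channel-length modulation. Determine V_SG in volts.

V_SG = 1.36 V

With gate tied to drain, V_SG = V_SD ≥ V_SG − |V_th|, so the device is in saturation.
KCL at the drain: ½ k_p (V_SG − |V_th|)² = (V_DD − V_SG)/R.
Let x = V_SG − 0.678. Then 18.3 x² + x − 9.222 = 0, giving x = 0.683 V (positive root), so V_SG = 1.36 V.
I_D = (V_DD − V_SG)/R = (9.9 − 1.36) / 54.6 = 0.156 mA.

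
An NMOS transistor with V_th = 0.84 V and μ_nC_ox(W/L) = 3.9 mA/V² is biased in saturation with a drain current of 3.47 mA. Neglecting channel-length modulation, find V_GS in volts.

In saturation I_D = ½ k_n (V_GS − V_th)², so V_GS − V_th = √(2 I_D / k_n) = √(2 × 3.47 / 3.9) = 1.33 V.
V_GS = 0.84 + 1.33 = 2.17 V.

V_GS = 2.17 V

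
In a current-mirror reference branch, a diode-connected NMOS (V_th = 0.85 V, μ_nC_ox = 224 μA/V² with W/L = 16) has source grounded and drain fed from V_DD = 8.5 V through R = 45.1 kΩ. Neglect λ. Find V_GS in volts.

With gate tied to drain, V_GS = V_DS ≥ V_GS − V_th, so the device is in saturation.
k_n = μ_nC_ox · (W/L) = 3.584 mA/V².
KCL at the drain: ½ k_n (V_GS − V_th)² = (V_DD − V_GS)/R.
Let x = V_GS − 0.85. Then 80.8 x² + x − 7.65 = 0, giving x = 0.302 V (positive root), so V_GS = 1.15 V.
I_D = (V_DD − V_GS)/R = (8.5 − 1.15) / 45.1 = 0.163 mA.

V_GS = 1.15 V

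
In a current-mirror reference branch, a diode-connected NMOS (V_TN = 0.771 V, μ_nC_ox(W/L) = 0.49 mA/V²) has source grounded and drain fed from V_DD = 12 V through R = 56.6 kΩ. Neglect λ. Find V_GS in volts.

With gate tied to drain, V_GS = V_DS ≥ V_GS − V_TN, so the device is in saturation.
KCL at the drain: ½ k_n (V_GS − V_TN)² = (V_DD − V_GS)/R.
Let x = V_GS − 0.771. Then 13.9 x² + x − 11.23 = 0, giving x = 0.865 V (positive root), so V_GS = 1.64 V.
I_D = (V_DD − V_GS)/R = (12 − 1.64) / 56.6 = 0.183 mA.

V_GS = 1.64 V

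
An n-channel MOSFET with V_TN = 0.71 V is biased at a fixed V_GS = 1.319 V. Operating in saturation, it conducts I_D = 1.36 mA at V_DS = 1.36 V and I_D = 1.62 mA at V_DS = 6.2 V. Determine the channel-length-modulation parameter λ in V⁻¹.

λ = 0.0417 V⁻¹

With V_GS fixed, I_D ∝ (1 + λ V_DS) in saturation, so I_D2/I_D1 = (1 + λ V_DS2)/(1 + λ V_DS1).
1.62/1.36 = 1.191 = (1 + 6.2 λ)/(1 + 1.36 λ).
Solving: λ (I_D1 V_DS2 − I_D2 V_DS1) = I_D2 − I_D1, so λ = (1.62 − 1.36) / (1.36 × 6.2 − 1.62 × 1.36) = 0.26 / 6.23 = 0.0417 V⁻¹.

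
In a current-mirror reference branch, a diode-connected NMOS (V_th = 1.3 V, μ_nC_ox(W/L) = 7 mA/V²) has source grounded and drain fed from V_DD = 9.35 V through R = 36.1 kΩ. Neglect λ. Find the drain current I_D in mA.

With gate tied to drain, V_GS = V_DS ≥ V_GS − V_th, so the device is in saturation.
KCL at the drain: ½ k_n (V_GS − V_th)² = (V_DD − V_GS)/R.
Let x = V_GS − 1.3. Then 126 x² + x − 8.05 = 0, giving x = 0.248 V (positive root), so V_GS = 1.55 V.
I_D = (V_DD − V_GS)/R = (9.35 − 1.55) / 36.1 = 0.216 mA.

I_D = 0.216 mA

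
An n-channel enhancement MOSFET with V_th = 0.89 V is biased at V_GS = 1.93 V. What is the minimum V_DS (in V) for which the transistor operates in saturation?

The boundary between triode and saturation is V_DS = V_GS − V_th = V_ov.
V_ov = 1.93 − 0.89 = 1.04 V.

V_DS,sat = 1.04 V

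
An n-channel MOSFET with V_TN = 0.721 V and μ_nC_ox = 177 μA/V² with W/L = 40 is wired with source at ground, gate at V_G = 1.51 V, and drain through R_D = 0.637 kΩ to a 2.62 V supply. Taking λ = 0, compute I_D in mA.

I_D = 2.20 mA

V_GS = V_G = 1.51 V, so V_ov = 1.51 − 0.721 = 0.789 V.
k_n = μ_nC_ox · (W/L) = 7.08 mA/V².
Assume saturation: I_D = ½ k_n V_ov² = 0.5 × 7.08 × 0.789² = 2.2 mA, giving V_DS = V_DD − I_D R_D = 2.62 − 2.2 × 0.637 = 1.22 V.
V_DS = 1.22 V ≥ V_ov = 0.789 V, confirming saturation.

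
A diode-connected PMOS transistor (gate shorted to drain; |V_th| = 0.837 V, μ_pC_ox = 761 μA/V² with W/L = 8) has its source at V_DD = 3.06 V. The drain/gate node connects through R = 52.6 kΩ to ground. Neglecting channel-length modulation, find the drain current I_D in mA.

I_D = 0.0401 mA

With gate tied to drain, V_SG = V_SD ≥ V_SG − |V_th|, so the device is in saturation.
k_p = μ_pC_ox · (W/L) = 6.088 mA/V².
KCL at the drain: ½ k_p (V_SG − |V_th|)² = (V_DD − V_SG)/R.
Let x = V_SG − 0.837. Then 160 x² + x − 2.223 = 0, giving x = 0.115 V (positive root), so V_SG = 0.952 V.
I_D = (V_DD − V_SG)/R = (3.06 − 0.952) / 52.6 = 0.0401 mA.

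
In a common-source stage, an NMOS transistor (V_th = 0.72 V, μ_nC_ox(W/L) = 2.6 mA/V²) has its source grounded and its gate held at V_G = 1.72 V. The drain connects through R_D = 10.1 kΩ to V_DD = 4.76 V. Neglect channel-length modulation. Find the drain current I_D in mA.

I_D = 0.452 mA

V_GS = V_G = 1.72 V, so V_ov = 1.72 − 0.72 = 1 V.
Assume saturation: I_D = ½ k_n V_ov² = 0.5 × 2.6 × 1² = 1.3 mA, giving V_DS = V_DD − I_D R_D = 4.76 − 1.3 × 10.1 = -8.37 V.
But -8.37 V < V_ov = 1 V, so the device is actually in triode.
In triode I_D = k_n[V_ov V_DS − ½ V_DS²] and I_D = (V_DD − V_DS)/R_D. Equating: 13.1 V_DS² − 27.26 V_DS + 4.76 = 0, giving V_DS = 0.192 V (the root below V_ov).
I_D = (4.76 − 0.192) / 10.1 = 0.452 mA.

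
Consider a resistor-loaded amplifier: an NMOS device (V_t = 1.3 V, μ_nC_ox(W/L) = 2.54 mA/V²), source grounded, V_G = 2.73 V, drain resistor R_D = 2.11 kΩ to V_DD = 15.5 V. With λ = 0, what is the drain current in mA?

I_D = 2.60 mA

V_GS = V_G = 2.73 V, so V_ov = 2.73 − 1.3 = 1.43 V.
Assume saturation: I_D = ½ k_n V_ov² = 0.5 × 2.54 × 1.43² = 2.6 mA, giving V_DS = V_DD − I_D R_D = 15.5 − 2.6 × 2.11 = 10 V.
V_DS = 10 V ≥ V_ov = 1.43 V, confirming saturation.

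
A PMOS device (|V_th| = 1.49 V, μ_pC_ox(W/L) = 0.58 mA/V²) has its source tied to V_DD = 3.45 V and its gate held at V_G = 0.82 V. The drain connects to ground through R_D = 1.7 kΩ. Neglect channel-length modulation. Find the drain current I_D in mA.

I_D = 0.377 mA

V_SG = V_DD − V_G = 3.45 − 0.82 = 2.63 V, so V_ov = 2.63 − 1.49 = 1.14 V.
Assume saturation: I_D = ½ k_p V_ov² = 0.5 × 0.58 × 1.14² = 0.377 mA, giving V_SD = V_DD − I_D R_D = 3.45 − 0.377 × 1.7 = 2.81 V.
V_SD = 2.81 V ≥ V_ov = 1.14 V, confirming saturation.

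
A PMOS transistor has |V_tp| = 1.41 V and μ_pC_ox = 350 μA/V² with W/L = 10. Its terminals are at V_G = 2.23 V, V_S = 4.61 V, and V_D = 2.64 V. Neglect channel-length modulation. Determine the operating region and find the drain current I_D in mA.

V_SG = V_S − V_G = 4.61 − 2.23 = 2.38 V; V_SD = V_S − V_D = 4.61 − 2.64 = 1.97 V.
k_p = μ_pC_ox · (W/L) = 3.5 mA/V².
V_ov = V_SG − |V_tp| = 2.38 − 1.41 = 0.97 V.
Since V_SD = 1.97 V ≥ V_ov = 0.97 V, the device is in saturation.
I_D = ½ k_p V_ov² = 0.5 × 3.5 × 0.97² = 1.65 mA.

Saturation; I_D = 1.65 mA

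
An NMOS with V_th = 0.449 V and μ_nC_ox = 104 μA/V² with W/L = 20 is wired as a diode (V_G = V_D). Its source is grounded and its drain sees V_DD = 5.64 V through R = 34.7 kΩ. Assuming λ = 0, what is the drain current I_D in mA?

With gate tied to drain, V_GS = V_DS ≥ V_GS − V_th, so the device is in saturation.
k_n = μ_nC_ox · (W/L) = 2.08 mA/V².
KCL at the drain: ½ k_n (V_GS − V_th)² = (V_DD − V_GS)/R.
Let x = V_GS − 0.449. Then 36.1 x² + x − 5.191 = 0, giving x = 0.366 V (positive root), so V_GS = 0.815 V.
I_D = (V_DD − V_GS)/R = (5.64 − 0.815) / 34.7 = 0.139 mA.

I_D = 0.139 mA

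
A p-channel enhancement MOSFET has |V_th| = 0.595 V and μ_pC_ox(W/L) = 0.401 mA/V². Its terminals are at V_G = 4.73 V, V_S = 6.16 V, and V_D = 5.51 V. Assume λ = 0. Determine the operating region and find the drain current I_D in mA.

Triode; I_D = 0.133 mA

V_SG = V_S − V_G = 6.16 − 4.73 = 1.43 V; V_SD = V_S − V_D = 6.16 − 5.51 = 0.65 V.
V_ov = V_SG − |V_th| = 1.43 − 0.595 = 0.835 V.
Since V_SD = 0.65 V < V_ov = 0.835 V, the device is in the triode region.
I_D = k_p [V_ov · V_SD − ½ V_SD²] = 0.401 × [0.835 × 0.65 − 0.5 × 0.65²] = 0.133 mA.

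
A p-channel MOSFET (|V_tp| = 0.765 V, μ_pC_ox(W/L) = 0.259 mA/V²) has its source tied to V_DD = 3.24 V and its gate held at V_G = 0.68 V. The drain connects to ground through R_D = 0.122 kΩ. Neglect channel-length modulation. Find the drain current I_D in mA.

V_SG = V_DD − V_G = 3.24 − 0.68 = 2.56 V, so V_ov = 2.56 − 0.765 = 1.79 V.
Assume saturation: I_D = ½ k_p V_ov² = 0.5 × 0.259 × 1.79² = 0.417 mA, giving V_SD = V_DD − I_D R_D = 3.24 − 0.417 × 0.122 = 3.19 V.
V_SD = 3.19 V ≥ V_ov = 1.79 V, confirming saturation.

I_D = 0.417 mA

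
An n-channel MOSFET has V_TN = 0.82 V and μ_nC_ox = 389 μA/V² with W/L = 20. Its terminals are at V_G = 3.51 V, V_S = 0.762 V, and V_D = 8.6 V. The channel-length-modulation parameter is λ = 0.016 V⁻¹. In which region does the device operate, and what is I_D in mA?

Saturation; I_D = 16.3 mA

V_GS = V_G − V_S = 3.51 − 0.762 = 2.75 V; V_DS = V_D − V_S = 8.6 − 0.762 = 7.84 V.
k_n = μ_nC_ox · (W/L) = 7.78 mA/V².
V_ov = V_GS − V_TN = 2.75 − 0.82 = 1.93 V.
Since V_DS = 7.84 V ≥ V_ov = 1.93 V, the device is in saturation.
I_D = ½ k_n V_ov² (1 + λ V_DS) = 0.5 × 7.78 × 1.93² × (1 + 0.016 × 7.84) = 16.3 mA.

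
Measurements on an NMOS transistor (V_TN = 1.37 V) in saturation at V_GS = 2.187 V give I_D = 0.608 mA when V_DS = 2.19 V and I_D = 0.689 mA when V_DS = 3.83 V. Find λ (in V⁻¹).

λ = 0.0988 V⁻¹

With V_GS fixed, I_D ∝ (1 + λ V_DS) in saturation, so I_D2/I_D1 = (1 + λ V_DS2)/(1 + λ V_DS1).
0.689/0.608 = 1.133 = (1 + 3.83 λ)/(1 + 2.19 λ).
Solving: λ (I_D1 V_DS2 − I_D2 V_DS1) = I_D2 − I_D1, so λ = (0.689 − 0.608) / (0.608 × 3.83 − 0.689 × 2.19) = 0.081 / 0.82 = 0.0988 V⁻¹.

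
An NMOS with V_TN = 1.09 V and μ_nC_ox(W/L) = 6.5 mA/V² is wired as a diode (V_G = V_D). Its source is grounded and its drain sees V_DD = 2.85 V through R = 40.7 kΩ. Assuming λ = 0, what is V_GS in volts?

V_GS = 1.20 V

With gate tied to drain, V_GS = V_DS ≥ V_GS − V_TN, so the device is in saturation.
KCL at the drain: ½ k_n (V_GS − V_TN)² = (V_DD − V_GS)/R.
Let x = V_GS − 1.09. Then 132 x² + x − 1.76 = 0, giving x = 0.112 V (positive root), so V_GS = 1.2 V.
I_D = (V_DD − V_GS)/R = (2.85 − 1.2) / 40.7 = 0.0405 mA.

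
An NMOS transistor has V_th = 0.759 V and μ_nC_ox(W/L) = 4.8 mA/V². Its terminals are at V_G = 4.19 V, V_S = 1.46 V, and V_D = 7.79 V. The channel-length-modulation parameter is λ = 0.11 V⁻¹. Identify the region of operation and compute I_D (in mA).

V_GS = V_G − V_S = 4.19 − 1.46 = 2.73 V; V_DS = V_D − V_S = 7.79 − 1.46 = 6.33 V.
V_ov = V_GS − V_th = 2.73 − 0.759 = 1.97 V.
Since V_DS = 6.33 V ≥ V_ov = 1.97 V, the device is in saturation.
I_D = ½ k_n V_ov² (1 + λ V_DS) = 0.5 × 4.8 × 1.97² × (1 + 0.11 × 6.33) = 15.8 mA.

Saturation; I_D = 15.8 mA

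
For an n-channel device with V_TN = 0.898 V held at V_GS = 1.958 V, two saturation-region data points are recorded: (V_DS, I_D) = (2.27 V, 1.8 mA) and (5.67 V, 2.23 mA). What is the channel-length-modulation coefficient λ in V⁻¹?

With V_GS fixed, I_D ∝ (1 + λ V_DS) in saturation, so I_D2/I_D1 = (1 + λ V_DS2)/(1 + λ V_DS1).
2.23/1.8 = 1.239 = (1 + 5.67 λ)/(1 + 2.27 λ).
Solving: λ (I_D1 V_DS2 − I_D2 V_DS1) = I_D2 − I_D1, so λ = (2.23 − 1.8) / (1.8 × 5.67 − 2.23 × 2.27) = 0.43 / 5.14 = 0.0836 V⁻¹.

λ = 0.0836 V⁻¹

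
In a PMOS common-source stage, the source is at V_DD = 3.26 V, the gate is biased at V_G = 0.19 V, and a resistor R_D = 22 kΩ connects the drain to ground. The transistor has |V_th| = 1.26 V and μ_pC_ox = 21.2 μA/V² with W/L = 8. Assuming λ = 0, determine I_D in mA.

V_SG = V_DD − V_G = 3.26 − 0.19 = 3.07 V, so V_ov = 3.07 − 1.26 = 1.81 V.
k_p = μ_pC_ox · (W/L) = 0.1696 mA/V².
Assume saturation: I_D = ½ k_p V_ov² = 0.5 × 0.1696 × 1.81² = 0.278 mA, giving V_SD = V_DD − I_D R_D = 3.26 − 0.278 × 22 = -2.85 V.
But -2.85 V < V_ov = 1.81 V, so the device is actually in triode.
In triode I_D = k_p[V_ov V_SD − ½ V_SD²] and I_D = (V_DD − V_SD)/R_D. Equating: 1.87 V_SD² − 7.753 V_SD + 3.26 = 0, giving V_SD = 0.475 V (the root below V_ov).
I_D = (3.26 − 0.475) / 22 = 0.127 mA.

I_D = 0.127 mA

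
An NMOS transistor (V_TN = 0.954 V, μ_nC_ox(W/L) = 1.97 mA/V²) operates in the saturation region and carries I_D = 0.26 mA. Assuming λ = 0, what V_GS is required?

V_GS = 1.47 V

In saturation I_D = ½ k_n (V_GS − V_TN)², so V_GS − V_TN = √(2 I_D / k_n) = √(2 × 0.26 / 1.97) = 0.514 V.
V_GS = 0.954 + 0.514 = 1.47 V.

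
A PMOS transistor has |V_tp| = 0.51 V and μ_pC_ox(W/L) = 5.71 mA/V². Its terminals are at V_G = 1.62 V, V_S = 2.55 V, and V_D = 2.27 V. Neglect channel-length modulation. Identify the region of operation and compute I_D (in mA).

Triode; I_D = 0.448 mA

V_SG = V_S − V_G = 2.55 − 1.62 = 0.93 V; V_SD = V_S − V_D = 2.55 − 2.27 = 0.28 V.
V_ov = V_SG − |V_tp| = 0.93 − 0.51 = 0.42 V.
Since V_SD = 0.28 V < V_ov = 0.42 V, the device is in the triode region.
I_D = k_p [V_ov · V_SD − ½ V_SD²] = 5.71 × [0.42 × 0.28 − 0.5 × 0.28²] = 0.448 mA.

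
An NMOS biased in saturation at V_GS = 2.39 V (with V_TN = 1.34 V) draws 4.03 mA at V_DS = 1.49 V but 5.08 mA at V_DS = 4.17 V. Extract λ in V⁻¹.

λ = 0.114 V⁻¹

With V_GS fixed, I_D ∝ (1 + λ V_DS) in saturation, so I_D2/I_D1 = (1 + λ V_DS2)/(1 + λ V_DS1).
5.08/4.03 = 1.261 = (1 + 4.17 λ)/(1 + 1.49 λ).
Solving: λ (I_D1 V_DS2 − I_D2 V_DS1) = I_D2 − I_D1, so λ = (5.08 − 4.03) / (4.03 × 4.17 − 5.08 × 1.49) = 1.05 / 9.24 = 0.114 V⁻¹.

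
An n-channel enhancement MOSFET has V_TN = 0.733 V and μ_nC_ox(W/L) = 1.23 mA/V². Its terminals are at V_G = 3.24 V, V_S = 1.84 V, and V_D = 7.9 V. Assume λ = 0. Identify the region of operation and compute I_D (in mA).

V_GS = V_G − V_S = 3.24 − 1.84 = 1.4 V; V_DS = V_D − V_S = 7.9 − 1.84 = 6.06 V.
V_ov = V_GS − V_TN = 1.4 − 0.733 = 0.667 V.
Since V_DS = 6.06 V ≥ V_ov = 0.667 V, the device is in saturation.
I_D = ½ k_n V_ov² = 0.5 × 1.23 × 0.667² = 0.274 mA.

Saturation; I_D = 0.274 mA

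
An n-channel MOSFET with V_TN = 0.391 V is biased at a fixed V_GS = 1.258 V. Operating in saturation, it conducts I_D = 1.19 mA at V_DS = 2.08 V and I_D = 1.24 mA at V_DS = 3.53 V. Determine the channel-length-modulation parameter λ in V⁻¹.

With V_GS fixed, I_D ∝ (1 + λ V_DS) in saturation, so I_D2/I_D1 = (1 + λ V_DS2)/(1 + λ V_DS1).
1.24/1.19 = 1.042 = (1 + 3.53 λ)/(1 + 2.08 λ).
Solving: λ (I_D1 V_DS2 − I_D2 V_DS1) = I_D2 − I_D1, so λ = (1.24 − 1.19) / (1.19 × 3.53 − 1.24 × 2.08) = 0.05 / 1.62 = 0.0308 V⁻¹.

λ = 0.0308 V⁻¹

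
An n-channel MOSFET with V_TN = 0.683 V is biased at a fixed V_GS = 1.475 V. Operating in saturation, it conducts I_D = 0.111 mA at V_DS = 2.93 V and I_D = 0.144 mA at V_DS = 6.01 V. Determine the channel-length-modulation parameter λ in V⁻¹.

λ = 0.135 V⁻¹

With V_GS fixed, I_D ∝ (1 + λ V_DS) in saturation, so I_D2/I_D1 = (1 + λ V_DS2)/(1 + λ V_DS1).
0.144/0.111 = 1.297 = (1 + 6.01 λ)/(1 + 2.93 λ).
Solving: λ (I_D1 V_DS2 − I_D2 V_DS1) = I_D2 − I_D1, so λ = (0.144 − 0.111) / (0.111 × 6.01 − 0.144 × 2.93) = 0.033 / 0.245 = 0.135 V⁻¹.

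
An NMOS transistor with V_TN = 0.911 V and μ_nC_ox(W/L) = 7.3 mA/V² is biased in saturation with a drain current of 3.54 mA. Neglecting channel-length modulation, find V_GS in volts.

In saturation I_D = ½ k_n (V_GS − V_TN)², so V_GS − V_TN = √(2 I_D / k_n) = √(2 × 3.54 / 7.3) = 0.985 V.
V_GS = 0.911 + 0.985 = 1.9 V.

V_GS = 1.90 V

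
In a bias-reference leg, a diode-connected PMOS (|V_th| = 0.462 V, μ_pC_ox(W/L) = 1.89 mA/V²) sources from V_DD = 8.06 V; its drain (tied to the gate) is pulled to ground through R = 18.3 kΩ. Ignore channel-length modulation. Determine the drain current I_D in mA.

I_D = 0.381 mA

With gate tied to drain, V_SG = V_SD ≥ V_SG − |V_th|, so the device is in saturation.
KCL at the drain: ½ k_p (V_SG − |V_th|)² = (V_DD − V_SG)/R.
Let x = V_SG − 0.462. Then 17.3 x² + x − 7.598 = 0, giving x = 0.635 V (positive root), so V_SG = 1.1 V.
I_D = (V_DD − V_SG)/R = (8.06 − 1.1) / 18.3 = 0.381 mA.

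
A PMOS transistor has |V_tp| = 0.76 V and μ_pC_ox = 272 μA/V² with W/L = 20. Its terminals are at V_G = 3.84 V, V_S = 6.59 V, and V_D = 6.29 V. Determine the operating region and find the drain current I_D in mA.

Triode; I_D = 3.00 mA

V_SG = V_S − V_G = 6.59 − 3.84 = 2.75 V; V_SD = V_S − V_D = 6.59 − 6.29 = 0.3 V.
k_p = μ_pC_ox · (W/L) = 5.44 mA/V².
V_ov = V_SG − |V_tp| = 2.75 − 0.76 = 1.99 V.
Since V_SD = 0.3 V < V_ov = 1.99 V, the device is in the triode region.
I_D = k_p [V_ov · V_SD − ½ V_SD²] = 5.44 × [1.99 × 0.3 − 0.5 × 0.3²] = 3 mA.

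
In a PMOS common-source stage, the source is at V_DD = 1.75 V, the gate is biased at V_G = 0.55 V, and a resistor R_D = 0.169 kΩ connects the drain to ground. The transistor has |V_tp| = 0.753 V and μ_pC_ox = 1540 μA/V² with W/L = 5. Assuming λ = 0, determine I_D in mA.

V_SG = V_DD − V_G = 1.75 − 0.55 = 1.2 V, so V_ov = 1.2 − 0.753 = 0.447 V.
k_p = μ_pC_ox · (W/L) = 7.7 mA/V².
Assume saturation: I_D = ½ k_p V_ov² = 0.5 × 7.7 × 0.447² = 0.769 mA, giving V_SD = V_DD − I_D R_D = 1.75 − 0.769 × 0.169 = 1.62 V.
V_SD = 1.62 V ≥ V_ov = 0.447 V, confirming saturation.

I_D = 0.769 mA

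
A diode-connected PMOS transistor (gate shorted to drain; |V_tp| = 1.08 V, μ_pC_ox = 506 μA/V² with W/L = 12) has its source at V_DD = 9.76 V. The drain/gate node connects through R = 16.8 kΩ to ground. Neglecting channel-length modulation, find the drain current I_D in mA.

I_D = 0.493 mA

With gate tied to drain, V_SG = V_SD ≥ V_SG − |V_tp|, so the device is in saturation.
k_p = μ_pC_ox · (W/L) = 6.072 mA/V².
KCL at the drain: ½ k_p (V_SG − |V_tp|)² = (V_DD − V_SG)/R.
Let x = V_SG − 1.08. Then 51 x² + x − 8.68 = 0, giving x = 0.403 V (positive root), so V_SG = 1.48 V.
I_D = (V_DD − V_SG)/R = (9.76 − 1.48) / 16.8 = 0.493 mA.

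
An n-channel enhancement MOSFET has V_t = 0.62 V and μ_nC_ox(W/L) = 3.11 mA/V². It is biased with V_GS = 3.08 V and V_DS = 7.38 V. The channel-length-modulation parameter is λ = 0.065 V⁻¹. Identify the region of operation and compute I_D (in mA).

V_ov = V_GS − V_t = 3.08 − 0.62 = 2.46 V.
Since V_DS = 7.38 V ≥ V_ov = 2.46 V, the device is in saturation.
I_D = ½ k_n V_ov² (1 + λ V_DS) = 0.5 × 3.11 × 2.46² × (1 + 0.065 × 7.38) = 13.9 mA.

Saturation; I_D = 13.9 mA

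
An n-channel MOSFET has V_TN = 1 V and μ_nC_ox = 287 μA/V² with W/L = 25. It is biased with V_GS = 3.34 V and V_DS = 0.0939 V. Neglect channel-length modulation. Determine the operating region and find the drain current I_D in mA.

k_n = μ_nC_ox · (W/L) = 7.175 mA/V².
V_ov = V_GS − V_TN = 3.34 − 1 = 2.34 V.
Since V_DS = 0.0939 V < V_ov = 2.34 V, the device is in the triode region.
I_D = k_n [V_ov · V_DS − ½ V_DS²] = 7.175 × [2.34 × 0.0939 − 0.5 × 0.0939²] = 1.54 mA.

Triode; I_D = 1.54 mA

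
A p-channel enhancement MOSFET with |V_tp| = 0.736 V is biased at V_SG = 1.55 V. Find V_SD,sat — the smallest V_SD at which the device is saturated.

The boundary between triode and saturation is V_SD = V_SG − |V_tp| = V_ov.
V_ov = 1.55 − 0.736 = 0.814 V.

V_SD,sat = 0.814 V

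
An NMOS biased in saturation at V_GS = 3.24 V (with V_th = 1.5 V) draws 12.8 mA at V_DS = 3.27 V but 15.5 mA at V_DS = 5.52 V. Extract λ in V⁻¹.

With V_GS fixed, I_D ∝ (1 + λ V_DS) in saturation, so I_D2/I_D1 = (1 + λ V_DS2)/(1 + λ V_DS1).
15.5/12.8 = 1.211 = (1 + 5.52 λ)/(1 + 3.27 λ).
Solving: λ (I_D1 V_DS2 − I_D2 V_DS1) = I_D2 − I_D1, so λ = (15.5 − 12.8) / (12.8 × 5.52 − 15.5 × 3.27) = 2.7 / 20 = 0.135 V⁻¹.

λ = 0.135 V⁻¹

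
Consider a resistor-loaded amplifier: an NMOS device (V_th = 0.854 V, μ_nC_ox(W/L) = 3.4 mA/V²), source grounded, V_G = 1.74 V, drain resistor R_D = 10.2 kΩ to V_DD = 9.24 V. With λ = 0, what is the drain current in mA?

I_D = 0.870 mA

V_GS = V_G = 1.74 V, so V_ov = 1.74 − 0.854 = 0.886 V.
Assume saturation: I_D = ½ k_n V_ov² = 0.5 × 3.4 × 0.886² = 1.33 mA, giving V_DS = V_DD − I_D R_D = 9.24 − 1.33 × 10.2 = -4.37 V.
But -4.37 V < V_ov = 0.886 V, so the device is actually in triode.
In triode I_D = k_n[V_ov V_DS − ½ V_DS²] and I_D = (V_DD − V_DS)/R_D. Equating: 17.3 V_DS² − 31.73 V_DS + 9.24 = 0, giving V_DS = 0.363 V (the root below V_ov).
I_D = (9.24 − 0.363) / 10.2 = 0.87 mA.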